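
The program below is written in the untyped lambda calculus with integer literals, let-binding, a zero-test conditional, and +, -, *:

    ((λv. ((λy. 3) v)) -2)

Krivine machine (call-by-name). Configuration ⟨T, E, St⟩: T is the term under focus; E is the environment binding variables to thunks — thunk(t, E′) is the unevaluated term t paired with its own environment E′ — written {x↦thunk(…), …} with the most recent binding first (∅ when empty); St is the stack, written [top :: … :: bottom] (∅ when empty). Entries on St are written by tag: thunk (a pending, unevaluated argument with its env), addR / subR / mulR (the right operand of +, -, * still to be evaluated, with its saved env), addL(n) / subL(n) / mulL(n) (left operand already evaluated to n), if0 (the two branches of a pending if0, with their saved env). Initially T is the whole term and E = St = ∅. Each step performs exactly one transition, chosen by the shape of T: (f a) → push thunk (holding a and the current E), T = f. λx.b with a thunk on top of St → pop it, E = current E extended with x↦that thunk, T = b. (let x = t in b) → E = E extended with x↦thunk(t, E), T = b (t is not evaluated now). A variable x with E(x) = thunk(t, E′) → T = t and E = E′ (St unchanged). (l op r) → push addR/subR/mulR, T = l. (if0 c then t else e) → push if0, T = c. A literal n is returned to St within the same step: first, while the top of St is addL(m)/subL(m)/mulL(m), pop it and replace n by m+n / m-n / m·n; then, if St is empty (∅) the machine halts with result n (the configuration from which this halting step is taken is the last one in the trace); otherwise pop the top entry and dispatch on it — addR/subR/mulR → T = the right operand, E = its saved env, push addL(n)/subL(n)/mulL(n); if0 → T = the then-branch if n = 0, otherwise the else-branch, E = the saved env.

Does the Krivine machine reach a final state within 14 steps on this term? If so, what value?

Answer: 3

Derivation:
t=0: ⟨T=((λv. ((λy. 3) v)) -2); E=∅; St=∅⟩
t=1: ⟨T=(λv. ((λy. 3) v)); E=∅; St=[thunk]⟩
t=2: ⟨T=((λy. 3) v); E={v↦thunk(-2, ∅)}; St=∅⟩
t=3: ⟨T=(λy. 3); E={v↦thunk(-2, ∅)}; St=[thunk]⟩
t=4: ⟨T=3; E={y↦thunk(v, {v↦thunk(-2, ∅)}), v↦thunk(-2, ∅)}; St=∅⟩
→ final value 3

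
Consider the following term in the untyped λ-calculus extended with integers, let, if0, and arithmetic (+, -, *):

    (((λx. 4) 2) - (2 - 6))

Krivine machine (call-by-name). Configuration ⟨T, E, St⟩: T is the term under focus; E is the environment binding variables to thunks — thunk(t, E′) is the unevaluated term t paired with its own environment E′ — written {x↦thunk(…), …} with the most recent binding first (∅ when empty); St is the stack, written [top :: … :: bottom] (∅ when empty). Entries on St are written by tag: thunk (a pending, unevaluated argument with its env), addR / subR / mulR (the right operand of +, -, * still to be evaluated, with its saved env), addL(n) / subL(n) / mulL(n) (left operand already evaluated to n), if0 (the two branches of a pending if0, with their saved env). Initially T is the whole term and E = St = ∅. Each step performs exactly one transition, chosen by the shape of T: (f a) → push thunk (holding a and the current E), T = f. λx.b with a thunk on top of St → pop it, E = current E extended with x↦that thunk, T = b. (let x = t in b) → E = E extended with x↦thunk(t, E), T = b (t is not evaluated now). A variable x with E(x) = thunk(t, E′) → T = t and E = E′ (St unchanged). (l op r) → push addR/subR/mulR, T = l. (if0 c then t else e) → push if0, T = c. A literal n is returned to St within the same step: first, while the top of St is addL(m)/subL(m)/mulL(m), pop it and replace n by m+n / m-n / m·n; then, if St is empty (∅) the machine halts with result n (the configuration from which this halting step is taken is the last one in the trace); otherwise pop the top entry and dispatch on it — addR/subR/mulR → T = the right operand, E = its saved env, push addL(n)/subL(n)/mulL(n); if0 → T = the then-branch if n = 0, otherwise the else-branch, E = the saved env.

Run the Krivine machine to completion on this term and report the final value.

Answer: 8

Execution trace:
0. ⟨T=(((λx. 4) 2) - (2 - 6)); E=∅; St=∅⟩
1. ⟨T=((λx. 4) 2); E=∅; St=[subR]⟩
2. ⟨T=(λx. 4); E=∅; St=[thunk :: subR]⟩
3. ⟨T=4; E={x↦thunk(2, ∅)}; St=[subR]⟩
4. ⟨T=(2 - 6); E=∅; St=[subL(4)]⟩
5. ⟨T=2; E=∅; St=[subR :: subL(4)]⟩
6. ⟨T=6; E=∅; St=[subL(2) :: subL(4)]⟩
→ final value 8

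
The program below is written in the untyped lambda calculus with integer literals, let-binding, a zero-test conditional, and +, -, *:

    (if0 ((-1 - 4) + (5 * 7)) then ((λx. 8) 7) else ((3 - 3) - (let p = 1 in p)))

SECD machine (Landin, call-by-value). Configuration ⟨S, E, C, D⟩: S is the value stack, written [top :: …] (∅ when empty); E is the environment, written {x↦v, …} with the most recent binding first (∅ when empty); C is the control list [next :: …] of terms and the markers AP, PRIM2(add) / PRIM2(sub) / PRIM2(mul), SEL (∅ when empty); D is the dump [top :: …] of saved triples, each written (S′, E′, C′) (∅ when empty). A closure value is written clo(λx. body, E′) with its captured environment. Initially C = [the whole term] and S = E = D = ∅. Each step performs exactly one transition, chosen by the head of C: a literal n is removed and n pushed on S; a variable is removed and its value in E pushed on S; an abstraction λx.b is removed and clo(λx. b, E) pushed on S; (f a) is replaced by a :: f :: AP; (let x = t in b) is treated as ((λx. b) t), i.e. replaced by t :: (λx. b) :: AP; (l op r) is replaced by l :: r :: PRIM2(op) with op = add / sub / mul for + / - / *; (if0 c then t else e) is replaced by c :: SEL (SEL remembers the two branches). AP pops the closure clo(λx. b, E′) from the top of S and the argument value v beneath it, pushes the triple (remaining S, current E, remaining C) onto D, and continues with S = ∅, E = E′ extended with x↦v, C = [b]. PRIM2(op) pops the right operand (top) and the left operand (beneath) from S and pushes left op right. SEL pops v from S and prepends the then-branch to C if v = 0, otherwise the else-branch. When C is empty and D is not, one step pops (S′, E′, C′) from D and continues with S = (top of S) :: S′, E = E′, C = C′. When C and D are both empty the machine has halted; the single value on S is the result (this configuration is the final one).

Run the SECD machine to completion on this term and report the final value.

t=0: <S=∅, E=∅, C=[(if0 ((-1 - 4) + (5 * 7)) then ((λx. 8) 7) else ((3 - 3) - (let p = 1 in p)))], D=∅>
t=1: <S=∅, E=∅, C=[((-1 - 4) + (5 * 7)) :: SEL], D=∅>
t=2: <S=∅, E=∅, C=[(-1 - 4) :: (5 * 7) :: PRIM2(add) :: SEL], D=∅>
t=3: <S=∅, E=∅, C=[-1 :: 4 :: PRIM2(sub) :: (5 * 7) :: PRIM2(add) :: SEL], D=∅>
t=4: <S=[-1], E=∅, C=[4 :: PRIM2(sub) :: (5 * 7) :: PRIM2(add) :: SEL], D=∅>
t=5: <S=[4 :: -1], E=∅, C=[PRIM2(sub) :: (5 * 7) :: PRIM2(add) :: SEL], D=∅>
t=6: <S=[-5], E=∅, C=[(5 * 7) :: PRIM2(add) :: SEL], D=∅>
t=7: <S=[-5], E=∅, C=[5 :: 7 :: PRIM2(mul) :: PRIM2(add) :: SEL], D=∅>
t=8: <S=[5 :: -5], E=∅, C=[7 :: PRIM2(mul) :: PRIM2(add) :: SEL], D=∅>
t=9: <S=[7 :: 5 :: -5], E=∅, C=[PRIM2(mul) :: PRIM2(add) :: SEL], D=∅>
t=10: <S=[35 :: -5], E=∅, C=[PRIM2(add) :: SEL], D=∅>
t=11: <S=[30], E=∅, C=[SEL], D=∅>
t=12: <S=∅, E=∅, C=[((3 - 3) - (let p = 1 in p))], D=∅>
t=13: <S=∅, E=∅, C=[(3 - 3) :: (let p = 1 in p) :: PRIM2(sub)], D=∅>
t=14: <S=∅, E=∅, C=[3 :: 3 :: PRIM2(sub) :: (let p = 1 in p) :: PRIM2(sub)], D=∅>
t=15: <S=[3], E=∅, C=[3 :: PRIM2(sub) :: (let p = 1 in p) :: PRIM2(sub)], D=∅>
t=16: <S=[3 :: 3], E=∅, C=[PRIM2(sub) :: (let p = 1 in p) :: PRIM2(sub)], D=∅>
t=17: <S=[0], E=∅, C=[(let p = 1 in p) :: PRIM2(sub)], D=∅>
t=18: <S=[0], E=∅, C=[1 :: (λp. p) :: AP :: PRIM2(sub)], D=∅>
t=19: <S=[1 :: 0], E=∅, C=[(λp. p) :: AP :: PRIM2(sub)], D=∅>
t=20: <S=[clo(λp. p, ∅) :: 1 :: 0], E=∅, C=[AP :: PRIM2(sub)], D=∅>
t=21: <S=∅, E={p↦1}, C=[p], D=[([0], ∅, [PRIM2(sub)])]>
t=22: <S=[1], E={p↦1}, C=∅, D=[([0], ∅, [PRIM2(sub)])]>
t=23: <S=[1 :: 0], E=∅, C=[PRIM2(sub)], D=∅>
t=24: <S=[-1], E=∅, C=∅, D=∅>
→ final value -1

Answer: -1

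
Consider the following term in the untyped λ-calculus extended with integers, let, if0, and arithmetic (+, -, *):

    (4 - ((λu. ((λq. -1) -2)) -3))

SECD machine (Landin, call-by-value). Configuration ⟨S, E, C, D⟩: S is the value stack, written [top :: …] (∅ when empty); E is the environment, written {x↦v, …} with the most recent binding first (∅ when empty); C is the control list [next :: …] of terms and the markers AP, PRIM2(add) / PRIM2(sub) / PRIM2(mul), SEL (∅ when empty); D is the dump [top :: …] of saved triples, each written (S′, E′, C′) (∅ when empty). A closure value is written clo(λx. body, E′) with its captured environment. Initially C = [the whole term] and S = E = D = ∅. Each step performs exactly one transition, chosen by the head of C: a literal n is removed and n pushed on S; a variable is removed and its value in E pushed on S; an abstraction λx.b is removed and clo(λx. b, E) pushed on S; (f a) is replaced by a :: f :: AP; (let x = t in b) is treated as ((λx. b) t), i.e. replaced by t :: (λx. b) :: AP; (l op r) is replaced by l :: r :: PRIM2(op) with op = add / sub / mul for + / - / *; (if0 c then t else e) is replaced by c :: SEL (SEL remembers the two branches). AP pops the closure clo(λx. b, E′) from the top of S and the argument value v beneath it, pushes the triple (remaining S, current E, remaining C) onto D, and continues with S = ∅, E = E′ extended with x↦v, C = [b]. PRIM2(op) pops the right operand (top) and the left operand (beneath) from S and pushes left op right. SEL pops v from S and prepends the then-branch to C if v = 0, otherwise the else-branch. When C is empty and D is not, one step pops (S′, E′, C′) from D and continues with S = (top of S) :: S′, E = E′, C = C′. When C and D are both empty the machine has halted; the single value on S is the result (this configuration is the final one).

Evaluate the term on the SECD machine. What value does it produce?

[0] <S=∅, E=∅, C=[(4 - ((λu. ((λq. -1) -2)) -3))], D=∅>
[1] <S=∅, E=∅, C=[4 :: ((λu. ((λq. -1) -2)) -3) :: PRIM2(sub)], D=∅>
[2] <S=[4], E=∅, C=[((λu. ((λq. -1) -2)) -3) :: PRIM2(sub)], D=∅>
[3] <S=[4], E=∅, C=[-3 :: (λu. ((λq. -1) -2)) :: AP :: PRIM2(sub)], D=∅>
[4] <S=[-3 :: 4], E=∅, C=[(λu. ((λq. -1) -2)) :: AP :: PRIM2(sub)], D=∅>
[5] <S=[clo(λu. ((λq. -1) -2), ∅) :: -3 :: 4], E=∅, C=[AP :: PRIM2(sub)], D=∅>
[6] <S=∅, E={u↦-3}, C=[((λq. -1) -2)], D=[([4], ∅, [PRIM2(sub)])]>
[7] <S=∅, E={u↦-3}, C=[-2 :: (λq. -1) :: AP], D=[([4], ∅, [PRIM2(sub)])]>
[8] <S=[-2], E={u↦-3}, C=[(λq. -1) :: AP], D=[([4], ∅, [PRIM2(sub)])]>
[9] <S=[clo(λq. -1, {u↦-3}) :: -2], E={u↦-3}, C=[AP], D=[([4], ∅, [PRIM2(sub)])]>
[10] <S=∅, E={q↦-2, u↦-3}, C=[-1], D=[(∅, {u↦-3}, ∅) :: ([4], ∅, [PRIM2(sub)])]>
[11] <S=[-1], E={q↦-2, u↦-3}, C=∅, D=[(∅, {u↦-3}, ∅) :: ([4], ∅, [PRIM2(sub)])]>
[12] <S=[-1], E={u↦-3}, C=∅, D=[([4], ∅, [PRIM2(sub)])]>
[13] <S=[-1 :: 4], E=∅, C=[PRIM2(sub)], D=∅>
[14] <S=[5], E=∅, C=∅, D=∅>
→ final value 5

Answer: 5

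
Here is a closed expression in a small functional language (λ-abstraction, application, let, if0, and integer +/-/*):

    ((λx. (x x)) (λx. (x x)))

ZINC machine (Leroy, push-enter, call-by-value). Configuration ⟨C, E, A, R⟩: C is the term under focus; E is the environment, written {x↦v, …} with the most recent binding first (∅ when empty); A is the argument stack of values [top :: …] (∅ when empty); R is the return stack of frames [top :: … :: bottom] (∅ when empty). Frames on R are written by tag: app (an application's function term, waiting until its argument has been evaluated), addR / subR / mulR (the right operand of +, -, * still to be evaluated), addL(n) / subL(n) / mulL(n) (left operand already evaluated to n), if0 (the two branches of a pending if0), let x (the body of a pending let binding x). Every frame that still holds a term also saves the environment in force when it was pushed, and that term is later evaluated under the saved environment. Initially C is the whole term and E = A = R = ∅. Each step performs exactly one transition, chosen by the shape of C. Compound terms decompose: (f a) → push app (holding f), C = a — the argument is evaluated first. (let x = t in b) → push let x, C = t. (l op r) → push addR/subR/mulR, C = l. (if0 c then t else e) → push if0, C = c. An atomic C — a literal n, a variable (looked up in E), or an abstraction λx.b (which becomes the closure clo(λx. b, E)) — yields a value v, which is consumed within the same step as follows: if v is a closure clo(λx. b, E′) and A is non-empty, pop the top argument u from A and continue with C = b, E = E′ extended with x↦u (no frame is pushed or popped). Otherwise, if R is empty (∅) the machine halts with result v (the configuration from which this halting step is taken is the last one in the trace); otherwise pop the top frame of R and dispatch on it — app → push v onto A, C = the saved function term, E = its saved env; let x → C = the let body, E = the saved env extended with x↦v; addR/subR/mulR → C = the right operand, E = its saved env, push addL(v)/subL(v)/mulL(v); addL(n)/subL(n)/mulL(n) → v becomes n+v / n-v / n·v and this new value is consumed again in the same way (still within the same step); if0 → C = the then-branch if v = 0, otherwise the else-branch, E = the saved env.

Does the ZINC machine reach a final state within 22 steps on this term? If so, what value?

step 0: <C=((λx. (x x)) (λx. (x x))), E=∅, A=∅, R=∅>
step 1: <C=(λx. (x x)), E=∅, A=∅, R=[app]>
step 2: <C=(λx. (x x)), E=∅, A=[clo(λx. (x x), ∅)], R=∅>
step 3: <C=(x x), E={x↦clo(λx. (x x), ∅)}, A=∅, R=∅>
step 4: <C=x, E={x↦clo(λx. (x x), ∅)}, A=∅, R=[app]>
step 5: <C=x, E={x↦clo(λx. (x x), ∅)}, A=[clo(λx. (x x), ∅)], R=∅>
… configuration repeats with period 3 (steps 3–5 recur indefinitely) …

Answer: DIVERGES (no final state within 22 steps)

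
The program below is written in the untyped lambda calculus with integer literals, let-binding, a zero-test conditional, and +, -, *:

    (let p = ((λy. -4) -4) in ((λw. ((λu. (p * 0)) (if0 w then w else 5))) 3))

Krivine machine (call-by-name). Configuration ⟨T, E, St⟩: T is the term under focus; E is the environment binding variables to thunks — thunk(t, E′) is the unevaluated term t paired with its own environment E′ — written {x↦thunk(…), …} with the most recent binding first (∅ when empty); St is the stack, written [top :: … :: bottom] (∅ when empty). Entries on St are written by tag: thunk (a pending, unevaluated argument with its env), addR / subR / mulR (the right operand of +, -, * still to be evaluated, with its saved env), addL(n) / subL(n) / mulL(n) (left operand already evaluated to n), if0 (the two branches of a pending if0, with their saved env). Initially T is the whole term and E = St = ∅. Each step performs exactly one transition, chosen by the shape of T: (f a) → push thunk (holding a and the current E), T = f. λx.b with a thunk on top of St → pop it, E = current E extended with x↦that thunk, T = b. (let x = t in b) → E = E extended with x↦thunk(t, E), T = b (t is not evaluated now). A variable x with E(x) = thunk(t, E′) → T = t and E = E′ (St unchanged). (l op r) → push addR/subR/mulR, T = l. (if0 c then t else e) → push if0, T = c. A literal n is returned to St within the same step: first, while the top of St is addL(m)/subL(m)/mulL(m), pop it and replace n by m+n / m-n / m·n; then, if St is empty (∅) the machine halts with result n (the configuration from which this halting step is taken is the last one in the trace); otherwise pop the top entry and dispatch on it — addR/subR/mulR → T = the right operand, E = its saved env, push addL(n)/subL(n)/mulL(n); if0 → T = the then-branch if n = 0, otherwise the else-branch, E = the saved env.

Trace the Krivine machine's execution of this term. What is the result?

0. <T=(let p = ((λy. -4) -4) in ((λw. ((λu. (p * 0)) (if0 w then w else 5))) 3)), E=∅, St=∅>
1. <T=((λw. ((λu. (p * 0)) (if0 w then w else 5))) 3), E={p↦thunk(((λy. -4) -4), ∅)}, St=∅>
2. <T=(λw. ((λu. (p * 0)) (if0 w then w else 5))), E={p↦thunk(((λy. -4) -4), ∅)}, St=[thunk]>
3. <T=((λu. (p * 0)) (if0 w then w else 5)), E={w↦thunk(3, {p↦thunk(((λy. -4) -4), ∅)}), p↦thunk(((λy. -4) -4), ∅)}, St=∅>
4. <T=(λu. (p * 0)), E={w↦thunk(3, {p↦thunk(((λy. -4) -4), ∅)}), p↦thunk(((λy. -4) -4), ∅)}, St=[thunk]>
5. <T=(p * 0), E={u↦thunk((if0 w then w else 5), {w↦thunk(3, {p↦thunk(((λy. -4) -4), ∅)}), p↦thunk(((λy. -4) -4), ∅)}), w↦thunk(3, {p↦thunk(((λy. -4) -4), ∅)}), p↦thunk(((λy. -4) -4), ∅)}, St=∅>
6. <T=p, E={u↦thunk((if0 w then w else 5), {w↦thunk(3, {p↦thunk(((λy. -4) -4), ∅)}), p↦thunk(((λy. -4) -4), ∅)}), w↦thunk(3, {p↦thunk(((λy. -4) -4), ∅)}), p↦thunk(((λy. -4) -4), ∅)}, St=[mulR]>
7. <T=((λy. -4) -4), E=∅, St=[mulR]>
8. <T=(λy. -4), E=∅, St=[thunk :: mulR]>
9. <T=-4, E={y↦thunk(-4, ∅)}, St=[mulR]>
10. <T=0, E={u↦thunk((if0 w then w else 5), {w↦thunk(3, {p↦thunk(((λy. -4) -4), ∅)}), p↦thunk(((λy. -4) -4), ∅)}), w↦thunk(3, {p↦thunk(((λy. -4) -4), ∅)}), p↦thunk(((λy. -4) -4), ∅)}, St=[mulL(-4)]>
→ final value 0

Answer: 0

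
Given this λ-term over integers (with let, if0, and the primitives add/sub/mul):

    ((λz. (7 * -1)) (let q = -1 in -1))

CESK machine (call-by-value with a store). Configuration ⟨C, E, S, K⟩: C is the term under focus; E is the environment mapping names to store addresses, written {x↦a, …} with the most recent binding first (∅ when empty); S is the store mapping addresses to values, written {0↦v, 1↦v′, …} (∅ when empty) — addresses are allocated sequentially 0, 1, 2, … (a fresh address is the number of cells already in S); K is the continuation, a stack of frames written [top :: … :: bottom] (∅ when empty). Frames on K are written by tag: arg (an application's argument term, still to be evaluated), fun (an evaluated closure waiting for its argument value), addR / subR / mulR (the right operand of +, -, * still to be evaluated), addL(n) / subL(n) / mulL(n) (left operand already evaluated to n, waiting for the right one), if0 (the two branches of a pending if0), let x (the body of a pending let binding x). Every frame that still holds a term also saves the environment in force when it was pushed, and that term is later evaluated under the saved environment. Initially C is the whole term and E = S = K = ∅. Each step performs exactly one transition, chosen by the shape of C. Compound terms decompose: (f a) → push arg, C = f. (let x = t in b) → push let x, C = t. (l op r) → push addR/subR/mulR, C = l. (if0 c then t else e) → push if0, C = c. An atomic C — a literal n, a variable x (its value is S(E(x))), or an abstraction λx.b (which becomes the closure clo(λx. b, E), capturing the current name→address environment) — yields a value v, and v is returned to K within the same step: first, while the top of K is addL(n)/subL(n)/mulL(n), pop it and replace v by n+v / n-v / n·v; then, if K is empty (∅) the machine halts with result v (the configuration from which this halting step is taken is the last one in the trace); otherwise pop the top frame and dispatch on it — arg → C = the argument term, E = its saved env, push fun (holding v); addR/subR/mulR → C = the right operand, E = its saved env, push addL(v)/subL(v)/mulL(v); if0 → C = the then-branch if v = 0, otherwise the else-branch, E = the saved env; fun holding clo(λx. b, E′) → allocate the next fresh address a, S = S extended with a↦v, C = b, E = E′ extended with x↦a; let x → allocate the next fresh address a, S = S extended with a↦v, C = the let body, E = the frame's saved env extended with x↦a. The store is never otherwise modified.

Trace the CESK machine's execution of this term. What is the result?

Answer: -7

Derivation:
[0] [C=((λz. (7 * -1)) (let q = -1 in -1)) | E=∅ | S=∅ | K=∅]
[1] [C=(λz. (7 * -1)) | E=∅ | S=∅ | K=[arg]]
[2] [C=(let q = -1 in -1) | E=∅ | S=∅ | K=[fun]]
[3] [C=-1 | E=∅ | S=∅ | K=[let q :: fun]]
[4] [C=-1 | E={q↦0} | S={0↦-1} | K=[fun]]
[5] [C=(7 * -1) | E={z↦1} | S={0↦-1, 1↦-1} | K=∅]
[6] [C=7 | E={z↦1} | S={0↦-1, 1↦-1} | K=[mulR]]
[7] [C=-1 | E={z↦1} | S={0↦-1, 1↦-1} | K=[mulL(7)]]
→ final value -7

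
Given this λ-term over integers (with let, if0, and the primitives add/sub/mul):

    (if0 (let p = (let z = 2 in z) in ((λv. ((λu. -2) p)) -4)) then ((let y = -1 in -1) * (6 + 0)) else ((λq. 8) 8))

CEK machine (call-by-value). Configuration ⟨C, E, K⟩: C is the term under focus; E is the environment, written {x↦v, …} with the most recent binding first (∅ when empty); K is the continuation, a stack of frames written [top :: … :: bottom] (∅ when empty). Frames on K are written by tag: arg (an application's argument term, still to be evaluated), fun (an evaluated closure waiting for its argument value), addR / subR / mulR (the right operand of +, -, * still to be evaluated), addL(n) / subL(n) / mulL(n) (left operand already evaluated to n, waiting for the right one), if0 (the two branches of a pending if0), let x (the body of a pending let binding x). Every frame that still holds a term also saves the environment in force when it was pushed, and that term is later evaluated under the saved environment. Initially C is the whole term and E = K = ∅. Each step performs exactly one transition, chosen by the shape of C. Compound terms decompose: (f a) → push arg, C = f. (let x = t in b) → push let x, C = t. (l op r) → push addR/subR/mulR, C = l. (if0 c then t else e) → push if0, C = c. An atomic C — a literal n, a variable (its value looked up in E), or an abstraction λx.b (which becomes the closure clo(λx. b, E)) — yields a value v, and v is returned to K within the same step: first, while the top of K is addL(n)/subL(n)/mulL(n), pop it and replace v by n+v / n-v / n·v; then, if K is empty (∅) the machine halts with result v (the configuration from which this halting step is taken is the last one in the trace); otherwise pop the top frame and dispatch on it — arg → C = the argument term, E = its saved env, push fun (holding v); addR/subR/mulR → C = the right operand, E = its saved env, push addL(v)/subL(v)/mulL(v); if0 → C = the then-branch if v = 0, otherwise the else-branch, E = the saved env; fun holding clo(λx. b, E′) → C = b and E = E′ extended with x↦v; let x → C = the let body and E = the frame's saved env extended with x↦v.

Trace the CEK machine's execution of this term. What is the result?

step 0: [C=(if0 (let p = (let z = 2 in z) in ((λv. ((λu. -2) p)) -4)) then ((let y = -1 in -1) * (6 + 0)) else ((λq. 8) 8)) | E=∅ | K=∅]
step 1: [C=(let p = (let z = 2 in z) in ((λv. ((λu. -2) p)) -4)) | E=∅ | K=[if0]]
step 2: [C=(let z = 2 in z) | E=∅ | K=[let p :: if0]]
step 3: [C=2 | E=∅ | K=[let z :: let p :: if0]]
step 4: [C=z | E={z↦2} | K=[let p :: if0]]
step 5: [C=((λv. ((λu. -2) p)) -4) | E={p↦2} | K=[if0]]
step 6: [C=(λv. ((λu. -2) p)) | E={p↦2} | K=[arg :: if0]]
step 7: [C=-4 | E={p↦2} | K=[fun :: if0]]
step 8: [C=((λu. -2) p) | E={v↦-4, p↦2} | K=[if0]]
step 9: [C=(λu. -2) | E={v↦-4, p↦2} | K=[arg :: if0]]
step 10: [C=p | E={v↦-4, p↦2} | K=[fun :: if0]]
step 11: [C=-2 | E={u↦2, v↦-4, p↦2} | K=[if0]]
step 12: [C=((λq. 8) 8) | E=∅ | K=∅]
step 13: [C=(λq. 8) | E=∅ | K=[arg]]
step 14: [C=8 | E=∅ | K=[fun]]
step 15: [C=8 | E={q↦8} | K=∅]
→ final value 8

Answer: 8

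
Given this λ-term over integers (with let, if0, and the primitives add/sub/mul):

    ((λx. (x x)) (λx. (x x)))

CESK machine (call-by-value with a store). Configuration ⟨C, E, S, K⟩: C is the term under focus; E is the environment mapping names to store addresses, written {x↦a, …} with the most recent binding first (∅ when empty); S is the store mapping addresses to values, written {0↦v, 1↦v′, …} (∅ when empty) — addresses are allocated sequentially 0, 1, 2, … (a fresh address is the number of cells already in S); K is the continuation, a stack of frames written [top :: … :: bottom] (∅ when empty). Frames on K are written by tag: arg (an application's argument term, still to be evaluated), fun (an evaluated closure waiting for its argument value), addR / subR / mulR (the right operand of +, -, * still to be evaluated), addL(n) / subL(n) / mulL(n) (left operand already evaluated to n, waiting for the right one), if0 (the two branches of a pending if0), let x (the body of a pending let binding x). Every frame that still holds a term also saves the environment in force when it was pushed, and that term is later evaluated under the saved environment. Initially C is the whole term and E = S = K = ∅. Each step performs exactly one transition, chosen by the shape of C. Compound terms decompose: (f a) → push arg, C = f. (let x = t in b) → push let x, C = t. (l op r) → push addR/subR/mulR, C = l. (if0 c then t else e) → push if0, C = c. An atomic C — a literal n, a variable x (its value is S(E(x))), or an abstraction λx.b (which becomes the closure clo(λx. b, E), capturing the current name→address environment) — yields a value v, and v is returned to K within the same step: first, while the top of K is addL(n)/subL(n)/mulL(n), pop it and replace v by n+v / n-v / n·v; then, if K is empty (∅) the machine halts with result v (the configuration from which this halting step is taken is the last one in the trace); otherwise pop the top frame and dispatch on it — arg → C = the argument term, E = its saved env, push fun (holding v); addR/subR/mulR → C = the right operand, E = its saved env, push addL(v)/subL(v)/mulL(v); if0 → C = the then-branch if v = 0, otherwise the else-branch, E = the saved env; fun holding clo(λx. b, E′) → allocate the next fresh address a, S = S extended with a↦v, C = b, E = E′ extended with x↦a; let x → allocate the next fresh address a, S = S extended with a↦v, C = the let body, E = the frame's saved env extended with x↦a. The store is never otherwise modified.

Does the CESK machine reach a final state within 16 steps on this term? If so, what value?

0. ⟨C=((λx. (x x)) (λx. (x x))); E=∅; S=∅; K=∅⟩
1. ⟨C=(λx. (x x)); E=∅; S=∅; K=[arg]⟩
2. ⟨C=(λx. (x x)); E=∅; S=∅; K=[fun]⟩
3. ⟨C=(x x); E={x↦0}; S={0↦clo(λx. (x x), ∅)}; K=∅⟩
4. ⟨C=x; E={x↦0}; S={0↦clo(λx. (x x), ∅)}; K=[arg]⟩
5. ⟨C=x; E={x↦0}; S={0↦clo(λx. (x x), ∅)}; K=[fun]⟩
6. ⟨C=(x x); E={x↦1}; S={0↦clo(λx. (x x), ∅), 1↦clo(λx. (x x), ∅)}; K=∅⟩
7. ⟨C=x; E={x↦1}; S={0↦clo(λx. (x x), ∅), 1↦clo(λx. (x x), ∅)}; K=[arg]⟩
8. ⟨C=x; E={x↦1}; S={0↦clo(λx. (x x), ∅), 1↦clo(λx. (x x), ∅)}; K=[fun]⟩
9. ⟨C=(x x); E={x↦2}; S={0↦clo(λx. (x x), ∅), 1↦clo(λx. (x x), ∅), 2↦clo(λx. (x x), ∅)}; K=∅⟩
10. ⟨C=x; E={x↦2}; S={0↦clo(λx. (x x), ∅), 1↦clo(λx. (x x), ∅), 2↦clo(λx. (x x), ∅)}; K=[arg]⟩
11. ⟨C=x; E={x↦2}; S={0↦clo(λx. (x x), ∅), 1↦clo(λx. (x x), ∅), 2↦clo(λx. (x x), ∅)}; K=[fun]⟩
12. ⟨C=(x x); E={x↦3}; S={0↦clo(λx. (x x), ∅), 1↦clo(λx. (x x), ∅), 2↦clo(λx. (x x), ∅), 3↦clo(λx. (x x), ∅)}; K=∅⟩
13. ⟨C=x; E={x↦3}; S={0↦clo(λx. (x x), ∅), 1↦clo(λx. (x x), ∅), 2↦clo(λx. (x x), ∅), 3↦clo(λx. (x x), ∅)}; K=[arg]⟩
14. ⟨C=x; E={x↦3}; S={0↦clo(λx. (x x), ∅), 1↦clo(λx. (x x), ∅), 2↦clo(λx. (x x), ∅), 3↦clo(λx. (x x), ∅)}; K=[fun]⟩
15. ⟨C=(x x); E={x↦4}; S={0↦clo(λx. (x x), ∅), 1↦clo(λx. (x x), ∅), 2↦clo(λx. (x x), ∅), 3↦clo(λx. (x x), ∅), 4↦clo(λx. (x x), ∅)}; K=∅⟩
16. ⟨C=x; E={x↦4}; S={0↦clo(λx. (x x), ∅), 1↦clo(λx. (x x), ∅), 2↦clo(λx. (x x), ∅), 3↦clo(λx. (x x), ∅), 4↦clo(λx. (x x), ∅)}; K=[arg]⟩
→ 16 transitions taken and the configuration is still not final: no result within 16 steps

Answer: DIVERGES (no final state within 16 steps)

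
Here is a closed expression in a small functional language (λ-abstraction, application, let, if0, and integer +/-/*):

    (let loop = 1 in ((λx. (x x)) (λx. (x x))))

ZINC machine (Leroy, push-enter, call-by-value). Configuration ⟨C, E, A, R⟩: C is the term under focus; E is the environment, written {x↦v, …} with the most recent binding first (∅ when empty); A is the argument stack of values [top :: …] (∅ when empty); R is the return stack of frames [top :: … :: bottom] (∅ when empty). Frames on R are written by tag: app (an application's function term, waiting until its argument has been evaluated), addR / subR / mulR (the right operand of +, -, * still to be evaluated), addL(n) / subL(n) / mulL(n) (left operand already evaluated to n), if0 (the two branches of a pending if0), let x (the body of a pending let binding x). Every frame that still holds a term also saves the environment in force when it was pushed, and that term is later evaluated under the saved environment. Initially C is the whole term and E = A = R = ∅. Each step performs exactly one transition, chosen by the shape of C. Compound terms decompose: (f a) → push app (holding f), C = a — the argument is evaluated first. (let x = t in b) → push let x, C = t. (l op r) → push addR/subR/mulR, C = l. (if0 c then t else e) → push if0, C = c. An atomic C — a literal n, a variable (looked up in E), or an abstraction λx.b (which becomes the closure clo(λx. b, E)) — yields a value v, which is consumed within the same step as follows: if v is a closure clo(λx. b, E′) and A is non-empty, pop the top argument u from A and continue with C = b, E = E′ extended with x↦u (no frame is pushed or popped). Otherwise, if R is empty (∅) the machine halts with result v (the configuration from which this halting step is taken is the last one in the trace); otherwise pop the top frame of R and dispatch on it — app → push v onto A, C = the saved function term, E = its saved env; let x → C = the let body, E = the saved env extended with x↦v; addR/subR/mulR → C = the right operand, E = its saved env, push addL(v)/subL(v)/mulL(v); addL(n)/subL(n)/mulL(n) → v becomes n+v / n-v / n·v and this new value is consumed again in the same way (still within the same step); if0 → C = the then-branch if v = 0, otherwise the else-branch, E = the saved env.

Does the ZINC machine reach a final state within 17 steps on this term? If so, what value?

Answer: DIVERGES (no final state within 17 steps)

Machine steps:
t=0: ⟨C=(let loop = 1 in ((λx. (x x)) (λx. (x x)))); E=∅; A=∅; R=∅⟩
t=1: ⟨C=1; E=∅; A=∅; R=[let loop]⟩
t=2: ⟨C=((λx. (x x)) (λx. (x x))); E={loop↦1}; A=∅; R=∅⟩
t=3: ⟨C=(λx. (x x)); E={loop↦1}; A=∅; R=[app]⟩
t=4: ⟨C=(λx. (x x)); E={loop↦1}; A=[clo(λx. (x x), {loop↦1})]; R=∅⟩
t=5: ⟨C=(x x); E={x↦clo(λx. (x x), {loop↦1}), loop↦1}; A=∅; R=∅⟩
t=6: ⟨C=x; E={x↦clo(λx. (x x), {loop↦1}), loop↦1}; A=∅; R=[app]⟩
t=7: ⟨C=x; E={x↦clo(λx. (x x), {loop↦1}), loop↦1}; A=[clo(λx. (x x), {loop↦1})]; R=∅⟩
… configuration repeats with period 3 (steps 5–7 recur indefinitely) …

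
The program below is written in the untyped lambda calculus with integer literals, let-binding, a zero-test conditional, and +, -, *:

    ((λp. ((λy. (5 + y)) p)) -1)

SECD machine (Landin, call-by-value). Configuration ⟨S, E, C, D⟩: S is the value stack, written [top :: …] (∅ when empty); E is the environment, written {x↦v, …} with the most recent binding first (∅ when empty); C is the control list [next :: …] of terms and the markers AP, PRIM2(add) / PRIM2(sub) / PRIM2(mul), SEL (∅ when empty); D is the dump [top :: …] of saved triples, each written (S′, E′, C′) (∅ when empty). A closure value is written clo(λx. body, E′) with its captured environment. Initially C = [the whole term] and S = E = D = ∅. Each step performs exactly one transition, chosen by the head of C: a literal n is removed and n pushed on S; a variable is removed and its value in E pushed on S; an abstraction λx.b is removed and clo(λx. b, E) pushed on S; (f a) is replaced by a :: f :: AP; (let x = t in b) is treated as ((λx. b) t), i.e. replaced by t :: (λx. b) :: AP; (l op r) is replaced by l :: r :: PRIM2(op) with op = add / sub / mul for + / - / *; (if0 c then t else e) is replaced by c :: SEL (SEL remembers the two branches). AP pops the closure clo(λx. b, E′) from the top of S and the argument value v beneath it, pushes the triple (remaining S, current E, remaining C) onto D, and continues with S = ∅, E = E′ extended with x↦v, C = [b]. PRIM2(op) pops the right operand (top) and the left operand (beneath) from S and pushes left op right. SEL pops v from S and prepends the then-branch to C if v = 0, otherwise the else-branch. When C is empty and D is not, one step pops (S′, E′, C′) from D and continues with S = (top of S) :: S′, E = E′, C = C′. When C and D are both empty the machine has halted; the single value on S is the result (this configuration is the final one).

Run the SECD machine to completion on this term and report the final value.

t=0: <S=∅, E=∅, C=[((λp. ((λy. (5 + y)) p)) -1)], D=∅>
t=1: <S=∅, E=∅, C=[-1 :: (λp. ((λy. (5 + y)) p)) :: AP], D=∅>
t=2: <S=[-1], E=∅, C=[(λp. ((λy. (5 + y)) p)) :: AP], D=∅>
t=3: <S=[clo(λp. ((λy. (5 + y)) p), ∅) :: -1], E=∅, C=[AP], D=∅>
t=4: <S=∅, E={p↦-1}, C=[((λy. (5 + y)) p)], D=[(∅, ∅, ∅)]>
t=5: <S=∅, E={p↦-1}, C=[p :: (λy. (5 + y)) :: AP], D=[(∅, ∅, ∅)]>
t=6: <S=[-1], E={p↦-1}, C=[(λy. (5 + y)) :: AP], D=[(∅, ∅, ∅)]>
t=7: <S=[clo(λy. (5 + y), {p↦-1}) :: -1], E={p↦-1}, C=[AP], D=[(∅, ∅, ∅)]>
t=8: <S=∅, E={y↦-1, p↦-1}, C=[(5 + y)], D=[(∅, {p↦-1}, ∅) :: (∅, ∅, ∅)]>
t=9: <S=∅, E={y↦-1, p↦-1}, C=[5 :: y :: PRIM2(add)], D=[(∅, {p↦-1}, ∅) :: (∅, ∅, ∅)]>
t=10: <S=[5], E={y↦-1, p↦-1}, C=[y :: PRIM2(add)], D=[(∅, {p↦-1}, ∅) :: (∅, ∅, ∅)]>
t=11: <S=[-1 :: 5], E={y↦-1, p↦-1}, C=[PRIM2(add)], D=[(∅, {p↦-1}, ∅) :: (∅, ∅, ∅)]>
t=12: <S=[4], E={y↦-1, p↦-1}, C=∅, D=[(∅, {p↦-1}, ∅) :: (∅, ∅, ∅)]>
t=13: <S=[4], E={p↦-1}, C=∅, D=[(∅, ∅, ∅)]>
t=14: <S=[4], E=∅, C=∅, D=∅>
→ final value 4

Answer: 4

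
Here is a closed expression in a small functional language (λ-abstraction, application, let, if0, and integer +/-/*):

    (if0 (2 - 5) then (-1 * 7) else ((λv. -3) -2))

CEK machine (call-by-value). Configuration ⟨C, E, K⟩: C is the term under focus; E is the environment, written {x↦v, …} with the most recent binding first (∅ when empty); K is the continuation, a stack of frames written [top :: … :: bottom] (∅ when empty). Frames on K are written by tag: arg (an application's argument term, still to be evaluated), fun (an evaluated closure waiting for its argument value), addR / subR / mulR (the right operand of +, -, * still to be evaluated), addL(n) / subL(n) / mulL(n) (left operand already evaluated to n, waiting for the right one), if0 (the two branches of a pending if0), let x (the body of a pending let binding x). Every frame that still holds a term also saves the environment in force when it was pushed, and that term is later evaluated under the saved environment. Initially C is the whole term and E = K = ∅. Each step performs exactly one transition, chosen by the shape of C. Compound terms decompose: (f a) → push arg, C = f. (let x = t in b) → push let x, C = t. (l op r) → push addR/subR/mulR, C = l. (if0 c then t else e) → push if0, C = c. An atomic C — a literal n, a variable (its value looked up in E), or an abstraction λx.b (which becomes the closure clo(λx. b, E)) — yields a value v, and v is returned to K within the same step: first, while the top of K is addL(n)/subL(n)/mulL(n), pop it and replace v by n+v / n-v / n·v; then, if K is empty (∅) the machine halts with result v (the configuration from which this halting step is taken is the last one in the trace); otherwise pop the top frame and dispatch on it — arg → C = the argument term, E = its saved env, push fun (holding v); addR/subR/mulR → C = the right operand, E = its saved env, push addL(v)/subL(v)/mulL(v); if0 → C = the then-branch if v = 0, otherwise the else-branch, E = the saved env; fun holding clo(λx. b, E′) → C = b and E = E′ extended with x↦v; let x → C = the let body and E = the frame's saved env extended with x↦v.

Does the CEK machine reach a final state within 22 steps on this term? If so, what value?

[0] [C=(if0 (2 - 5) then (-1 * 7) else ((λv. -3) -2)) | E=∅ | K=∅]
[1] [C=(2 - 5) | E=∅ | K=[if0]]
[2] [C=2 | E=∅ | K=[subR :: if0]]
[3] [C=5 | E=∅ | K=[subL(2) :: if0]]
[4] [C=((λv. -3) -2) | E=∅ | K=∅]
[5] [C=(λv. -3) | E=∅ | K=[arg]]
[6] [C=-2 | E=∅ | K=[fun]]
[7] [C=-3 | E={v↦-2} | K=∅]
→ final value -3

Answer: -3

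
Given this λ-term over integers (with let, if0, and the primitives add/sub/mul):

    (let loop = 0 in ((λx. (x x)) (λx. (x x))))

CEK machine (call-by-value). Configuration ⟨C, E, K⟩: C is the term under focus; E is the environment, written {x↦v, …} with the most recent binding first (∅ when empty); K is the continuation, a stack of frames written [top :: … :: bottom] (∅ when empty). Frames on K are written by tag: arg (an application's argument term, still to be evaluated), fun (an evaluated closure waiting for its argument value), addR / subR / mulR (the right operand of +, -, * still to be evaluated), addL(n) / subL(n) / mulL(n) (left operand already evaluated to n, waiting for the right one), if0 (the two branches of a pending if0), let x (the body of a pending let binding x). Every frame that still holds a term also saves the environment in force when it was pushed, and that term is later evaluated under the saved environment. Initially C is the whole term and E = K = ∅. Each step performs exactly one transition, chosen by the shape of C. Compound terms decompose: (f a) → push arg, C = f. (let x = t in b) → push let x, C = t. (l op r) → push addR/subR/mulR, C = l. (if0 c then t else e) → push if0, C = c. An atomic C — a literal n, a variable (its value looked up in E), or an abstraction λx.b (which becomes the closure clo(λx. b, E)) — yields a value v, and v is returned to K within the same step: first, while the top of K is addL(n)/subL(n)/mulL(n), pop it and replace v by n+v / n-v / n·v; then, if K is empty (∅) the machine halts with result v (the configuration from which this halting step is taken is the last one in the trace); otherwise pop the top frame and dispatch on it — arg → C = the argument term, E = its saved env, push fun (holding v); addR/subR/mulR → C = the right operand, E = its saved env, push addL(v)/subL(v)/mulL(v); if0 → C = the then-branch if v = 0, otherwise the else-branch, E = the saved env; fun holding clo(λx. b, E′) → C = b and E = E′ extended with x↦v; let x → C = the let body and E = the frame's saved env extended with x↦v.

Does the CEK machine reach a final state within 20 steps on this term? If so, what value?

Answer: DIVERGES (no final state within 20 steps)

Machine steps:
t=0: [C=(let loop = 0 in ((λx. (x x)) (λx. (x x)))) | E=∅ | K=∅]
t=1: [C=0 | E=∅ | K=[let loop]]
t=2: [C=((λx. (x x)) (λx. (x x))) | E={loop↦0} | K=∅]
t=3: [C=(λx. (x x)) | E={loop↦0} | K=[arg]]
t=4: [C=(λx. (x x)) | E={loop↦0} | K=[fun]]
t=5: [C=(x x) | E={x↦clo(λx. (x x), {loop↦0}), loop↦0} | K=∅]
t=6: [C=x | E={x↦clo(λx. (x x), {loop↦0}), loop↦0} | K=[arg]]
t=7: [C=x | E={x↦clo(λx. (x x), {loop↦0}), loop↦0} | K=[fun]]
… configuration repeats with period 3 (steps 5–7 recur indefinitely) …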